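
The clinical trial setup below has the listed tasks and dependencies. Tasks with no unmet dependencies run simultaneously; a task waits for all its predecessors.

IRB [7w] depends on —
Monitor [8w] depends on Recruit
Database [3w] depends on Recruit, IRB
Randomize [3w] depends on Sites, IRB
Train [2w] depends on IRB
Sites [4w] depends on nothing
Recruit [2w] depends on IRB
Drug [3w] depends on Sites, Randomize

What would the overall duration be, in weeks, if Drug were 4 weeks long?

Baseline: IRB→Recruit→Monitor = 7+2+8 = 17 → 17 weeks.
The longest path through Drug is only 13 weeks, so Drug has float 4.
No other chain overtakes it, so the finish is 17 weeks.

17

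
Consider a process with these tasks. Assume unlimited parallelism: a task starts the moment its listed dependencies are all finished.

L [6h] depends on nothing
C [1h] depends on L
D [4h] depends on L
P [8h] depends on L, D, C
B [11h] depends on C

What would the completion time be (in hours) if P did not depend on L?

With the dependency in place, L→C→B = 6+1+11 = 18 sets the finish at 18 hours.
Dropping L→P doesn't change P's earliest start (10); another predecessor still binds.
The longest chain is now L→C→B = 6+1+11 = 18, so the project takes 18 hours.

18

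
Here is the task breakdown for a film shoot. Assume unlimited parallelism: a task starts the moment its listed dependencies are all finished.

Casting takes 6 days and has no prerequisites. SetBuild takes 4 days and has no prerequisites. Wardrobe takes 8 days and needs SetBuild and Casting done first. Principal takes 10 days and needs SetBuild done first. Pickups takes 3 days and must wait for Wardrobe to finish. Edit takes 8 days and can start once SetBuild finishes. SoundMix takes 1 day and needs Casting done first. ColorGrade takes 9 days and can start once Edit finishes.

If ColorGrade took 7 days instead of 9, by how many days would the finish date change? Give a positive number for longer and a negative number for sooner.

-2

As given, the longest chain is SetBuild→Edit→ColorGrade = 4+8+9 = 21, so the finish is 21 days.
Since ColorGrade is critical, the -2 change carries straight to that chain (now 19 days).
No other chain overtakes it, so the finish is 19 days.
Change in finish: 19 − 21 = -2 days.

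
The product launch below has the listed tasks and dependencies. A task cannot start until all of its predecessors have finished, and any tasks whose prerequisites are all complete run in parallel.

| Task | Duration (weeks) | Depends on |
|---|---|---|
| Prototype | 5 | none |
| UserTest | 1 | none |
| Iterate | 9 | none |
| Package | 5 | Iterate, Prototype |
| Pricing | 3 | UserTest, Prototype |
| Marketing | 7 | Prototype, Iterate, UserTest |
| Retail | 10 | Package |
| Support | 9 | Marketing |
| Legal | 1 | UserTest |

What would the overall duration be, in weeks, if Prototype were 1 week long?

25

Baseline: Iterate→Marketing→Support = 9+7+9 = 25 → 25 weeks.
The longest path through Prototype is only 21 weeks, so Prototype has float 4.
The critical path is still Iterate→Marketing→Support; finish is now 25 weeks.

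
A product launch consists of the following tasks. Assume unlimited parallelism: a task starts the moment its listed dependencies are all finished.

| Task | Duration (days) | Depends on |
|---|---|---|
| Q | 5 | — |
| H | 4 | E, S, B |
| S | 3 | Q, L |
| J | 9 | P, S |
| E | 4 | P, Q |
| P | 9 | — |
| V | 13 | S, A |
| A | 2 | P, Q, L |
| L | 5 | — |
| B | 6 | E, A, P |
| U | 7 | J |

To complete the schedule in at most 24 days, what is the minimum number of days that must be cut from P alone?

1

Current finish: 25 days; target: 24.
P is on every critical path, so each day cut from P cuts the finish by one (this holds down to a finish of 24).
Need 25 − 24 = 1 day off P → P becomes 8 days, finish becomes 24.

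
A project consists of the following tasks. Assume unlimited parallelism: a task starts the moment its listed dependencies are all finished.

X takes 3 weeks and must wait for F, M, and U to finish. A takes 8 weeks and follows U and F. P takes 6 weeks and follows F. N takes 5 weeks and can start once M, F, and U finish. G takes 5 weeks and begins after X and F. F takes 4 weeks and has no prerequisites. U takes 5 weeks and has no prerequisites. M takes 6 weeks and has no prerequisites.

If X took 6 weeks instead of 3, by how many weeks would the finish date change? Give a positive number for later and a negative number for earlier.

3

The binding path is M→X→G = 6+3+5 = 14; finish at 14 weeks.
X is on the critical path; changing it to 6 makes that path 17 weeks.
No other chain overtakes it, so the finish is 17 weeks.
Change in finish: 17 − 14 = +3 weeks.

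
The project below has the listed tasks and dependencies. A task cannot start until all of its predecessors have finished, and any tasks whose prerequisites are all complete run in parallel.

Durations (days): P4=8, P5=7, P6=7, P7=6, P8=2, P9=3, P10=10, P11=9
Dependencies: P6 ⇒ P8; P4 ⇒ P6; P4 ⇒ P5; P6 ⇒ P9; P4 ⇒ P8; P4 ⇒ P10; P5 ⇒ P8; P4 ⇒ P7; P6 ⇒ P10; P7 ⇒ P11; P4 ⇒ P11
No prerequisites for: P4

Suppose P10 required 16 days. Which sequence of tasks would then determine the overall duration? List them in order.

P4, P6, P10

Baseline: P4→P6→P10 = 8+7+10 = 25 → 25 days.
Since P10 is critical, the +6 change carries straight to that chain (now 31 days).
The critical path is still P4→P6→P10; finish is now 31 days.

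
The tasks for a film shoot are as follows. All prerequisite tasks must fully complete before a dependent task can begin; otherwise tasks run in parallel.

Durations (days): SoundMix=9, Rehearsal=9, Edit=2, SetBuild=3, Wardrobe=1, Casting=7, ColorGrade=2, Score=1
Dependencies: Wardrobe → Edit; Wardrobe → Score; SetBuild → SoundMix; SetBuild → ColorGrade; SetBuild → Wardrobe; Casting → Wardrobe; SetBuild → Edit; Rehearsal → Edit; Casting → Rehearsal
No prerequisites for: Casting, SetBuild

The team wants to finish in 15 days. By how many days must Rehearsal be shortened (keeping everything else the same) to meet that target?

3

Current finish: 18 days; target: 15.
Rehearsal is on every critical path, so each day cut from Rehearsal cuts the finish by one (this holds down to a finish of 12).
Need 18 − 15 = 3 days off Rehearsal → Rehearsal becomes 6 days, finish becomes 15.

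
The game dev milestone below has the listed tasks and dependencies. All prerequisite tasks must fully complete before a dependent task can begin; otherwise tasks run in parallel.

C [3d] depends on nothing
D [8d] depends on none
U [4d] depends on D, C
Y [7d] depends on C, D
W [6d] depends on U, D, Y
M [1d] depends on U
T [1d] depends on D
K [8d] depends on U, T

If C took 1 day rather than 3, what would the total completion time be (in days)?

21

Critical path before the change: D→Y→W = 8+7+6 = 21 giving 21 days.
C is off the critical path — its longest chain is 16 days, giving 5 of slack.
The critical path is still D→Y→W; finish is now 21 days.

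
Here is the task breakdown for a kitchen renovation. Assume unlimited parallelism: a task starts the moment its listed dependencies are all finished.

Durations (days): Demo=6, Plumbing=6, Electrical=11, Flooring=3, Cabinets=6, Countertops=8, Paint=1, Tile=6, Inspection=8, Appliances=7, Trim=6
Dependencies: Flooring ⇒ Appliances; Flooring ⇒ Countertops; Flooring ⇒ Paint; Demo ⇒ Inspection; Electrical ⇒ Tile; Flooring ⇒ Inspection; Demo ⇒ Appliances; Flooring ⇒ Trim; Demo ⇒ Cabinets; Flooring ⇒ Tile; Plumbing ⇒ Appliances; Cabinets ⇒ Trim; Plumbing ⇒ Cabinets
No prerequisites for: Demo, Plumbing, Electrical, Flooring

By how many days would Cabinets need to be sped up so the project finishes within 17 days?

1

Current finish: 18 days; target: 17.
Cabinets is on every critical path, so each day cut from Cabinets cuts the finish by one (this holds down to a finish of 17).
Need 18 − 17 = 1 day off Cabinets → Cabinets becomes 5 days, finish becomes 17.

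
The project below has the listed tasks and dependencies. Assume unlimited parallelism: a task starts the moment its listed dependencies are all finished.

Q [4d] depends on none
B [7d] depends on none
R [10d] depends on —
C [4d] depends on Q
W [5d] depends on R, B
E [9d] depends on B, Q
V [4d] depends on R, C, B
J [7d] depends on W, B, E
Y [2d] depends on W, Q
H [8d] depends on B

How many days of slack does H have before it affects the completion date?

8

The longest chain is B→E→J = 7+9+7 = 23; overall finish 23 days.
H finishes as early as 15 and must finish by 23.
Float = 23 − 15 = 8.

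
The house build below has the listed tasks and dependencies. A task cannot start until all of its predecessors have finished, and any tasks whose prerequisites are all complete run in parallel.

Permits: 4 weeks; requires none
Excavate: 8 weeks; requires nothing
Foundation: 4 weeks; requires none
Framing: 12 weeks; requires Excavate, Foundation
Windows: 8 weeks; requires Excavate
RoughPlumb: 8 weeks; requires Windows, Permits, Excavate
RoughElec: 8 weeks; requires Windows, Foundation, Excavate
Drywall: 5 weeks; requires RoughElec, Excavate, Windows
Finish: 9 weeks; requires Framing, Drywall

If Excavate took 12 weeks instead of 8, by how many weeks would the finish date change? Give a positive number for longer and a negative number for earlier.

4

Baseline: Excavate→Windows→RoughElec→Drywall→Finish = 8+8+8+5+9 = 38 → 38 weeks.
Excavate lies on that path, so at 12 weeks the path becomes 42 weeks.
No other chain overtakes it, so the finish is 42 weeks.
Change in finish: 42 − 38 = +4 weeks.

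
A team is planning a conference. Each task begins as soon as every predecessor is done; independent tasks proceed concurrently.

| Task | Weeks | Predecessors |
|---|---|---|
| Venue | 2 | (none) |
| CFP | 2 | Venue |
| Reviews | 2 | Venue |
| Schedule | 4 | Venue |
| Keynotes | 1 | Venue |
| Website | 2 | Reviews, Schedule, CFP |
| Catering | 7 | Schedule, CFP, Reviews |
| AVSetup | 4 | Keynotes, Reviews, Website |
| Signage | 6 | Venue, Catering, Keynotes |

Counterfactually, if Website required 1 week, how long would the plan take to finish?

19

Baseline: Venue→Schedule→Catering→Signage = 2+4+7+6 = 19 → 19 weeks.
The longest path through Website is only 12 weeks, so Website has float 7.
That remains the longest chain; total 19 weeks.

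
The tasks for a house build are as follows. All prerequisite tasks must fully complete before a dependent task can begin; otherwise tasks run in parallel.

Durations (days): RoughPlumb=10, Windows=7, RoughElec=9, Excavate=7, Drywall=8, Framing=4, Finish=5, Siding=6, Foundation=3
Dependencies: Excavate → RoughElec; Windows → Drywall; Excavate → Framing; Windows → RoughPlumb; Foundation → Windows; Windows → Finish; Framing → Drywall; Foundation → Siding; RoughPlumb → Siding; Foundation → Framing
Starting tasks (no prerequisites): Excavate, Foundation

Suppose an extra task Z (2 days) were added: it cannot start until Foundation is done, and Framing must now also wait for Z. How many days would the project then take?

Originally the project takes 26 days.
With Z inserted, Framing now waits for max(Foundation, Excavate, Z).
New critical path: Foundation→Windows→RoughPlumb→Siding = 3+7+10+6 = 26 ⇒ 26 days.

26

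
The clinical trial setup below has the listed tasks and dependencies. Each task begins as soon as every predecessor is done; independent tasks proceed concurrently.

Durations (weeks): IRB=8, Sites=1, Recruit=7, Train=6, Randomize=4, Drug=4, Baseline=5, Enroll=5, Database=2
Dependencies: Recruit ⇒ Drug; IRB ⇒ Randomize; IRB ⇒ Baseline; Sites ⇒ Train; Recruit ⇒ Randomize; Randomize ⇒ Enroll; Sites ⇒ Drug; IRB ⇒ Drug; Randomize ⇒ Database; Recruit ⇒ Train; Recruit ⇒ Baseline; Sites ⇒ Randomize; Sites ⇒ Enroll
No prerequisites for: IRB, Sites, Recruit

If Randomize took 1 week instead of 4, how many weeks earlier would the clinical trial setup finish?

3

Critical path before the change: IRB→Randomize→Enroll = 8+4+5 = 17 giving 17 weeks.
Randomize lies on that path, so at 1 week the path becomes 14 weeks.
No other chain overtakes it, so the finish is 14 weeks.
Change in finish: 14 − 17 = -3 weeks.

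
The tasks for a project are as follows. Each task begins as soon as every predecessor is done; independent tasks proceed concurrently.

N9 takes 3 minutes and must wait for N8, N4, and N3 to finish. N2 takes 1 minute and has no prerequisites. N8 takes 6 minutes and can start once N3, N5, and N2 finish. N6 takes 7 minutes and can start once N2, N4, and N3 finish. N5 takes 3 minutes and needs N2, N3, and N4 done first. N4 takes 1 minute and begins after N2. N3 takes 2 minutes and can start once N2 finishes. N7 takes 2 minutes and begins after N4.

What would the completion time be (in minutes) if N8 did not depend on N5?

With the dependency in place, N2→N3→N5→N8→N9 = 1+2+3+6+3 = 15 sets the finish at 15 minutes.
Without N5→N8, N8's earliest start moves from 6 to 3.
New critical path: N2→N3→N8→N9 = 1+2+6+3 = 12 ⇒ 12 minutes.

12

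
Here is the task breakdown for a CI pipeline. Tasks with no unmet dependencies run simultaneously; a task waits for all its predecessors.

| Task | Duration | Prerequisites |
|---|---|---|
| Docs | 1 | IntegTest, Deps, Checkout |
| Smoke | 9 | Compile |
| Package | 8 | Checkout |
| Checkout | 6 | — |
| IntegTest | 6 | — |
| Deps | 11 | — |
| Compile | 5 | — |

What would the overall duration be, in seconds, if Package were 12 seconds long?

18

Baseline: Checkout→Package = 6+8 = 14 → 14 seconds.
Since Package is critical, the +4 change carries straight to that chain (now 18 seconds).
No other chain overtakes it, so the finish is 18 seconds.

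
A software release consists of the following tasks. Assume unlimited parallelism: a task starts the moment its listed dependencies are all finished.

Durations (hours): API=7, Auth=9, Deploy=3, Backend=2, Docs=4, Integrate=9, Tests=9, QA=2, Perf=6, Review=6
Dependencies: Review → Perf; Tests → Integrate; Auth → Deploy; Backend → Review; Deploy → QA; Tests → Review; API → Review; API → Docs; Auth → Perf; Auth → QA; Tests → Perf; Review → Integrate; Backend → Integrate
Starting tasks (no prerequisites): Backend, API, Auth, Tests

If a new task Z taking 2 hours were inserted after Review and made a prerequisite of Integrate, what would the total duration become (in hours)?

26

Originally the schedule takes 24 hours.
With Z inserted, Integrate now waits for max(Review, Backend, Tests, Z).
New critical path: Tests→Review→Z→Integrate = 9+6+2+9 = 26 ⇒ 26 hours.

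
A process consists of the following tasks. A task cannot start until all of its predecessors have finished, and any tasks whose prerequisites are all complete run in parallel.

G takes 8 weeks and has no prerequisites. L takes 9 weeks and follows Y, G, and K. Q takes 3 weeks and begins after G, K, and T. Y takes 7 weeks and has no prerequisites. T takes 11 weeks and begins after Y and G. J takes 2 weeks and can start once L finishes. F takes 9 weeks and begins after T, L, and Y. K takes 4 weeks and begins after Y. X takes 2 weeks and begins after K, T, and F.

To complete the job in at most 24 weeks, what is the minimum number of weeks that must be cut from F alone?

7

Current finish: 31 weeks; target: 24.
F is on every critical path, so each week cut from F cuts the finish by one (this holds down to a finish of 23).
Need 31 − 24 = 7 weeks off F → F becomes 2 weeks, finish becomes 24.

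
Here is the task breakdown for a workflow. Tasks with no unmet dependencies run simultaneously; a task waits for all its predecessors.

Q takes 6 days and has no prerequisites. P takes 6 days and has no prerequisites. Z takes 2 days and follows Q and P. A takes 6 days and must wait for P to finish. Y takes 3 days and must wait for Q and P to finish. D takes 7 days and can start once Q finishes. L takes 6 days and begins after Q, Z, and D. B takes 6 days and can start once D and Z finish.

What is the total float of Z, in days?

5

Critical path: Q→D→L = 6+7+6 = 19, so the finish is 19 days.
Z finishes as early as 8 and must finish by 13.
Float = 19 − 14 = 5.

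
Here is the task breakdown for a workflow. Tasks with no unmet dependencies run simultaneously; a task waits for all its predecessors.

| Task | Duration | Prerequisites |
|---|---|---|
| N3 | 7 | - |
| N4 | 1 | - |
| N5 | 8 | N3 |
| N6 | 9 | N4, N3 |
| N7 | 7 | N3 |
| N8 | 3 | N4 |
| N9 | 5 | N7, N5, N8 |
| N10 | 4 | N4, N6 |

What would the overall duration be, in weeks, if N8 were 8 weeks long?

The binding path is N3→N5→N9 = 7+8+5 = 20; finish at 20 weeks.
The longest path through N8 is only 9 weeks, so N8 has float 11.
That remains the longest chain; total 20 weeks.

20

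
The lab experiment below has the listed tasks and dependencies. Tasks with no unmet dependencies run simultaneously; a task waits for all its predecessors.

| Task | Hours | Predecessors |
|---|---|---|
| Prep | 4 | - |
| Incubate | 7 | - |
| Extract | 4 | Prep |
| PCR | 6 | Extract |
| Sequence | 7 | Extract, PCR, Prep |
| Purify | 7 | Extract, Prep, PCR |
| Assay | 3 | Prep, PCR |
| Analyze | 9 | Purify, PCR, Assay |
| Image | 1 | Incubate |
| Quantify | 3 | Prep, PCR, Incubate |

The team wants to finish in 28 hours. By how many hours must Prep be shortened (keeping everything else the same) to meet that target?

2

Current finish: 30 hours; target: 28.
Prep is on every critical path, so each hour cut from Prep cuts the finish by one (this holds down to a finish of 27).
Need 30 − 28 = 2 hours off Prep → Prep becomes 2 hours, finish becomes 28.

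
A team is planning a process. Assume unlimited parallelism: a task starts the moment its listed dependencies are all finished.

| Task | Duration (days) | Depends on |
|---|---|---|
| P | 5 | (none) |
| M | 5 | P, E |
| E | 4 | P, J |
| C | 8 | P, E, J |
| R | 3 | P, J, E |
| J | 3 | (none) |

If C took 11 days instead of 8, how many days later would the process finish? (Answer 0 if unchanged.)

3

Baseline: P→E→C = 5+4+8 = 17 → 17 days.
C lies on that path, so at 11 days the path becomes 20 days.
That remains the longest chain; total 20 days.
Change in finish: 20 − 17 = +3 days.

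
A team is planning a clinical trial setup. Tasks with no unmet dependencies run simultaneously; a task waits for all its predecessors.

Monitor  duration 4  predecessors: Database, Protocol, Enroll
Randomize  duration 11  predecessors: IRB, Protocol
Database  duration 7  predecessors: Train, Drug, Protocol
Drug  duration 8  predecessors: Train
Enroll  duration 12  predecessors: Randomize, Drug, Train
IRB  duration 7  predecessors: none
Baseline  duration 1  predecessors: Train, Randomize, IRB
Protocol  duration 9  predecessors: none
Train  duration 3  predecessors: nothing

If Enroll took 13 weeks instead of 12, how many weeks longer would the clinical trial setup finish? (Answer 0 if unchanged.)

1

The binding path is Protocol→Randomize→Enroll→Monitor = 9+11+12+4 = 36; finish at 36 weeks.
Enroll lies on that path, so at 13 weeks the path becomes 37 weeks.
The critical path is still Protocol→Randomize→Enroll→Monitor; finish is now 37 weeks.
Change in finish: 37 − 36 = +1 weeks.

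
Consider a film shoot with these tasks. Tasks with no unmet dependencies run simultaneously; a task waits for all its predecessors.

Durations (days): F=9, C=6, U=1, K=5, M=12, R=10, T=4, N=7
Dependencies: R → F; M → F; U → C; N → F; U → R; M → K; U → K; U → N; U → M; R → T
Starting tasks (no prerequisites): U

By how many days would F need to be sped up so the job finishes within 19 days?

Current finish: 22 days; target: 19.
F is on every critical path, so each day cut from F cuts the finish by one (this holds down to a finish of 18).
Need 22 − 19 = 3 days off F → F becomes 6 days, finish becomes 19.

3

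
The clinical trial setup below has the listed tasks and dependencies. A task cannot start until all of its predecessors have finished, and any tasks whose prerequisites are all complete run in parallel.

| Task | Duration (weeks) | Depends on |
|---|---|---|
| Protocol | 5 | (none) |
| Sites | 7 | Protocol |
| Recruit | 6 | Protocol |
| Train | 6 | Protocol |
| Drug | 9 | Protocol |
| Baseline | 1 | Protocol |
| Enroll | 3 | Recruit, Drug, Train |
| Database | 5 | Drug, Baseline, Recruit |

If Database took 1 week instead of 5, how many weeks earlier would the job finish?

2

Baseline: Protocol→Drug→Database = 5+9+5 = 19 → 19 weeks.
Database lies on that path, so at 1 week the path becomes 15 weeks.
Now Protocol→Drug→Enroll = 5+9+3 = 17 is longest, so the finish becomes 17 weeks.
Change in finish: 17 − 19 = -2 weeks.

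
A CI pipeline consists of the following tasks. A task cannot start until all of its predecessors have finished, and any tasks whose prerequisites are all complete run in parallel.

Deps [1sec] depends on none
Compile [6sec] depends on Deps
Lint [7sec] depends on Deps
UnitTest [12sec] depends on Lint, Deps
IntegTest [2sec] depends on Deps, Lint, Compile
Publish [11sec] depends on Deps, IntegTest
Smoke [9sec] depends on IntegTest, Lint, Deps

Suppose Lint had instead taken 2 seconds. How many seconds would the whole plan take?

20

Actual critical path: Deps→Lint→IntegTest→Publish = 1+7+2+11 = 21 ⇒ 21 seconds.
Since Lint is critical, the -5 change carries straight to that chain (now 16 seconds).
New critical path: Deps→Compile→IntegTest→Publish = 1+6+2+11 = 20 ⇒ 20 seconds.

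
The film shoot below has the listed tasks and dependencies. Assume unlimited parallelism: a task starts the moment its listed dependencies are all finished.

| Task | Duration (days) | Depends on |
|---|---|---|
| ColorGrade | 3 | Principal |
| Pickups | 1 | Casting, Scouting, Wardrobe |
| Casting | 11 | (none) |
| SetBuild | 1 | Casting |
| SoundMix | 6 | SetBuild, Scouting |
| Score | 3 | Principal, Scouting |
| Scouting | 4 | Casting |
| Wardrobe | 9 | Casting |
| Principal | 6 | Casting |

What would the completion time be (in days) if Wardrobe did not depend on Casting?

21

Before: longest chain Casting→Scouting→SoundMix = 11+4+6 = 21, finish 21.
Without Casting→Wardrobe, Wardrobe's earliest start moves from 11 to 0.
New critical path: Casting→Scouting→SoundMix = 11+4+6 = 21 ⇒ 21 days.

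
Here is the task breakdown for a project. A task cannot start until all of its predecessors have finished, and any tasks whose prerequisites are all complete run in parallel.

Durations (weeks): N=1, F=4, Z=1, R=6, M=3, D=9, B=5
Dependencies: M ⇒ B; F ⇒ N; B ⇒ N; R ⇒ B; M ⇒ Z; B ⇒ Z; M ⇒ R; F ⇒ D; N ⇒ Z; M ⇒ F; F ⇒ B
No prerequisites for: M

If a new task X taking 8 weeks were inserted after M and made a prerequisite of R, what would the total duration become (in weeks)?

24

Originally the schedule takes 16 weeks.
With X inserted, R now waits for max(M, X).
New critical path: M→X→R→B→N→Z = 3+8+6+5+1+1 = 24 ⇒ 24 weeks.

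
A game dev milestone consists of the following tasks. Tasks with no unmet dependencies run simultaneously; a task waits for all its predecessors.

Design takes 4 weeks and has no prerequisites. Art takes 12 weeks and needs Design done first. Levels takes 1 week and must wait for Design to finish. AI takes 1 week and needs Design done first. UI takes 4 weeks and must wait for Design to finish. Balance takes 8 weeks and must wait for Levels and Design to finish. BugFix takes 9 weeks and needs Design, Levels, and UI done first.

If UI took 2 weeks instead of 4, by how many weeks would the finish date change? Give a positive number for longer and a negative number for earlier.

Critical path before the change: Design→UI→BugFix = 4+4+9 = 17 giving 17 weeks.
UI is on the critical path; changing it to 2 makes that path 15 weeks.
Now Design→Art = 4+12 = 16 is longest, so the finish becomes 16 weeks.
Change in finish: 16 − 17 = -1 weeks.

-1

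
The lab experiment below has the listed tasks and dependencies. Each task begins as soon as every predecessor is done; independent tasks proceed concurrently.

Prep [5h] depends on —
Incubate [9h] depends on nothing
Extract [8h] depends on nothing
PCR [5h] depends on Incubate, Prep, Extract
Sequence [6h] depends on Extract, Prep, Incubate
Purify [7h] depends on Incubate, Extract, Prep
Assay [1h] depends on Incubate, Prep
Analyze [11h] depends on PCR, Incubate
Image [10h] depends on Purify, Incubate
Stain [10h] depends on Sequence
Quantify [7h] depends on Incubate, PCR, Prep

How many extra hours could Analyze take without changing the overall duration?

The longest chain is Incubate→Purify→Image = 9+7+10 = 26; overall finish 26 hours.
Longest path through Analyze: 25 hours (earliest finish 25, latest finish 26).
Float = 26 − 25 = 1.

1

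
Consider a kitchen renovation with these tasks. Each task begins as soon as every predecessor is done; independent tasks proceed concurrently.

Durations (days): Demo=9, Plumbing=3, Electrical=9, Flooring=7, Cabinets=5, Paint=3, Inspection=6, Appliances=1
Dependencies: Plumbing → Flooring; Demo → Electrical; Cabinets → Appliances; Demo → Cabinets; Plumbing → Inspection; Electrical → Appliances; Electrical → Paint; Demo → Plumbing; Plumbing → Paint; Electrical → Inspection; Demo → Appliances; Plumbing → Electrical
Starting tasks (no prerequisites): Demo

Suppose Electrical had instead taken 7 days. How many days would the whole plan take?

25

Baseline: Demo→Plumbing→Electrical→Inspection = 9+3+9+6 = 27 → 27 days.
Since Electrical is critical, the -2 change carries straight to that chain (now 25 days).
That remains the longest chain; total 25 days.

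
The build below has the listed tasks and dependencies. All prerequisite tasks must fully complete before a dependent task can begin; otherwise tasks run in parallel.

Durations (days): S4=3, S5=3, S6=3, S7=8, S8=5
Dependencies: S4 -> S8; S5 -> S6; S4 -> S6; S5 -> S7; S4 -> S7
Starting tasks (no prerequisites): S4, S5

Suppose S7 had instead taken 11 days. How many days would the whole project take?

14

The binding path is S4→S7 = 3+8 = 11; finish at 11 days.
S7 lies on that path, so at 11 days the path becomes 14 days.
No other chain overtakes it, so the finish is 14 days.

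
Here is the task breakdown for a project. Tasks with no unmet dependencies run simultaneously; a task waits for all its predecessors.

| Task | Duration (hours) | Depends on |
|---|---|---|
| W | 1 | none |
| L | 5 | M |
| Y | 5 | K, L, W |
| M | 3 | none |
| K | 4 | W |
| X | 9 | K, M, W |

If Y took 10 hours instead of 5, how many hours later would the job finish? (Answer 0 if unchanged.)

4

Actual critical path: W→K→X = 1+4+9 = 14 ⇒ 14 hours.
The longest path through Y is only 13 hours, so Y has float 1.
Now M→L→Y = 3+5+10 = 18 is longest, so the finish becomes 18 hours.
Change in finish: 18 − 14 = +4 hours.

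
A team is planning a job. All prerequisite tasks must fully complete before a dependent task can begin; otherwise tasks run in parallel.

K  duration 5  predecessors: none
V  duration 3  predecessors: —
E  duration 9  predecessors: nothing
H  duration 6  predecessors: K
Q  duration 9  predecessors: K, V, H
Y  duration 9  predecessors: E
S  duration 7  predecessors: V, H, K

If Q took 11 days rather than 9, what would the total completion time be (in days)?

Actual critical path: K→H→Q = 5+6+9 = 20 ⇒ 20 days.
Since Q is critical, the +2 change carries straight to that chain (now 22 days).
That remains the longest chain; total 22 days.

22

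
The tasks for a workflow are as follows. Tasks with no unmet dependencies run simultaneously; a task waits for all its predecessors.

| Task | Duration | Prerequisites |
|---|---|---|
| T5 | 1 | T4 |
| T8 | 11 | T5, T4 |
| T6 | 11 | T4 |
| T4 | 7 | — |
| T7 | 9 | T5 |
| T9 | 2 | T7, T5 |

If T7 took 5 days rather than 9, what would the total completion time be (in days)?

19

The binding path is T4→T5→T7→T9 = 7+1+9+2 = 19; finish at 19 days.
T7 lies on that path, so at 5 days the path becomes 15 days.
The binding chain switches to T4→T5→T8 = 7+1+11 = 19; finish 19 days.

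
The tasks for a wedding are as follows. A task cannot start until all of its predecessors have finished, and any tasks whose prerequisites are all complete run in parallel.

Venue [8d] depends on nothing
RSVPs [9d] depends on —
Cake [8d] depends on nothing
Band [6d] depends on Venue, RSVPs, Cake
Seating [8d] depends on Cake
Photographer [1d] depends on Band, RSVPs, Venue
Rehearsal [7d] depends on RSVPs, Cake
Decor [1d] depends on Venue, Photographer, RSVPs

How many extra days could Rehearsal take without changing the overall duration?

RSVPs→Band→Photographer→Decor = 9+6+1+1 = 17 sets the makespan at 17 days.
The longest chain containing Rehearsal totals 16 days.
Float = 17 − 16 = 1.

1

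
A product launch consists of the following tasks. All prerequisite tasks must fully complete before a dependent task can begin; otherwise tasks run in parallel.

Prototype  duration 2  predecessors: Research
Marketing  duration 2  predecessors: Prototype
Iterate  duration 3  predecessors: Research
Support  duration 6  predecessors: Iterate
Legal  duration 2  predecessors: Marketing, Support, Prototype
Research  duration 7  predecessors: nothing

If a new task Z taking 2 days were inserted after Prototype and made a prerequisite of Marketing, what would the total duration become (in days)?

Originally the project takes 18 days.
With Z inserted, Marketing now waits for max(Prototype, Z).
New critical path: Research→Iterate→Support→Legal = 7+3+6+2 = 18 ⇒ 18 days.

18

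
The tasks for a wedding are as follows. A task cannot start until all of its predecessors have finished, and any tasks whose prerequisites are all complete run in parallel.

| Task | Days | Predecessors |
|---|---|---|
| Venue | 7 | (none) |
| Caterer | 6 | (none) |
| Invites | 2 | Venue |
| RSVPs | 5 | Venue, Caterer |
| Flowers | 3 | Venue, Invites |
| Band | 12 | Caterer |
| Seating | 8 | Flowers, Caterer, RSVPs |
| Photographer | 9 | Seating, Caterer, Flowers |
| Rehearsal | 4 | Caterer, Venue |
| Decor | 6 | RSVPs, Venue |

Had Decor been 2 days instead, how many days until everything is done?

Baseline: Venue→Invites→Flowers→Seating→Photographer = 7+2+3+8+9 = 29 → 29 days.
Decor has 11 days of float (longest path through it is 18).
That remains the longest chain; total 29 days.

29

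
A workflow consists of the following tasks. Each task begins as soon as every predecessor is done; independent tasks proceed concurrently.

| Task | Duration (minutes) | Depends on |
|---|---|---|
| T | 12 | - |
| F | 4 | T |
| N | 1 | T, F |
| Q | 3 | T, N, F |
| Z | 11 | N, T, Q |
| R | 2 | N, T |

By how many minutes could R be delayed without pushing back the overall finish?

The longest chain is T→F→N→Q→Z = 12+4+1+3+11 = 31; overall finish 31 minutes.
Longest path through R: 19 minutes (earliest finish 19, latest finish 31).
Slack of R = 29 − 17 = 12 minutes.

12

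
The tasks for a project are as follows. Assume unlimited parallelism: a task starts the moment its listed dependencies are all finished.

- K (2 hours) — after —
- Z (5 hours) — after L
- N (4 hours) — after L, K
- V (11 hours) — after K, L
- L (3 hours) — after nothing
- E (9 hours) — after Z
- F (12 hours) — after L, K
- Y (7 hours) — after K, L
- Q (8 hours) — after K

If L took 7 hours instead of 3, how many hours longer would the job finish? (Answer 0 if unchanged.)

4

As given, the longest chain is L→Z→E = 3+5+9 = 17, so the finish is 17 hours.
L is on the critical path; changing it to 7 makes that path 21 hours.
The critical path is still L→Z→E; finish is now 21 hours.
Change in finish: 21 − 17 = +4 hours.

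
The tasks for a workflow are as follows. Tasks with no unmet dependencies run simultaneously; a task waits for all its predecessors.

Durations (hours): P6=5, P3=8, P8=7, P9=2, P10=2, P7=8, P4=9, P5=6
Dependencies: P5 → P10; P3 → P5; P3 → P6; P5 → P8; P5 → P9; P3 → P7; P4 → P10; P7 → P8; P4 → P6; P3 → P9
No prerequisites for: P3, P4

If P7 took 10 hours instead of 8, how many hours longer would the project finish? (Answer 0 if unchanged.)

2

Actual critical path: P3→P7→P8 = 8+8+7 = 23 ⇒ 23 hours.
Since P7 is critical, the +2 change carries straight to that chain (now 25 hours).
That remains the longest chain; total 25 hours.
Change in finish: 25 − 23 = +2 hours.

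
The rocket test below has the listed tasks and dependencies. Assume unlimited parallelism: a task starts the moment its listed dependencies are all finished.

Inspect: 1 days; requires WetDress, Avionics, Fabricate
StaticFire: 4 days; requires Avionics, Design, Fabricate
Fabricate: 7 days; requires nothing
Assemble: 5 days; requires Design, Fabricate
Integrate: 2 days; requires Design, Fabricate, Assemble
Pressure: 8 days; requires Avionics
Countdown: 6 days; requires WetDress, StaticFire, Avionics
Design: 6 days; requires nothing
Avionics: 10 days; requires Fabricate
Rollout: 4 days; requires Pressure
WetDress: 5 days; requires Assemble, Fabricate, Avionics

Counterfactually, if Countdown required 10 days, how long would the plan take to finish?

Baseline: Fabricate→Avionics→Pressure→Rollout = 7+10+8+4 = 29 → 29 days.
The longest path through Countdown is only 28 days, so Countdown has float 1.
Now Fabricate→Avionics→WetDress→Countdown = 7+10+5+10 = 32 is longest, so the finish becomes 32 days.

32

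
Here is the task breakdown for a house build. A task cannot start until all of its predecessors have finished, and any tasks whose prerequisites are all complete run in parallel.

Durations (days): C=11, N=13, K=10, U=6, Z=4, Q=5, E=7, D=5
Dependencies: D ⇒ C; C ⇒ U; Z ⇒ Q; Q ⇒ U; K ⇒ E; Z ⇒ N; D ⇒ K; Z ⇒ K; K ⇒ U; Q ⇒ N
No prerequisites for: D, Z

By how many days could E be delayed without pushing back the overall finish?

D→K→E = 5+10+7 = 22 sets the makespan at 22 days.
The longest chain containing E totals 22 days.
Slack of E = 15 − 15 = 0 days.

0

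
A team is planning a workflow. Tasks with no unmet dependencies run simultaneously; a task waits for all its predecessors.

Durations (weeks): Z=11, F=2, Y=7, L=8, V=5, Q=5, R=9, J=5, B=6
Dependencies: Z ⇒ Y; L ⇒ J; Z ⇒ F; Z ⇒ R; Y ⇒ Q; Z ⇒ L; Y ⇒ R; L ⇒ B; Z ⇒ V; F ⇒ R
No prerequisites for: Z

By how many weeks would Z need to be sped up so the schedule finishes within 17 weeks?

Current finish: 27 weeks; target: 17.
Z is on every critical path, so each week cut from Z cuts the finish by one (this holds down to a finish of 17).
Need 27 − 17 = 10 weeks off Z → Z becomes 1 week, finish becomes 17.

10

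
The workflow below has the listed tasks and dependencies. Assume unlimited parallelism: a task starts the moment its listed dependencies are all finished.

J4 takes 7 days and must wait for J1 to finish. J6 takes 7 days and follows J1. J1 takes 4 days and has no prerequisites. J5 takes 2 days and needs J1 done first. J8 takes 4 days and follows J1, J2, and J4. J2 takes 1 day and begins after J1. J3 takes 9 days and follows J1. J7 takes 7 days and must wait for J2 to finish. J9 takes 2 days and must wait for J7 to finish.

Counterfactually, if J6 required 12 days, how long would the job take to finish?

Baseline: J1→J4→J8 = 4+7+4 = 15 → 15 days.
J6 has 4 days of float (longest path through it is 11).
The binding chain switches to J1→J6 = 4+12 = 16; finish 16 days.

16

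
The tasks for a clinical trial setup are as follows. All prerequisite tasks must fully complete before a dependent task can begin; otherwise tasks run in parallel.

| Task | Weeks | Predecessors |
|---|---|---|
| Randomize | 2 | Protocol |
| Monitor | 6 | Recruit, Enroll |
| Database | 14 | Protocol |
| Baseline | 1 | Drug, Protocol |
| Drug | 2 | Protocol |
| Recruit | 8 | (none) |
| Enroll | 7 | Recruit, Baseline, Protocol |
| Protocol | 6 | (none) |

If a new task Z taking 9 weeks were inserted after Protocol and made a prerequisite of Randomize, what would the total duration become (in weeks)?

22

Originally the clinical trial setup takes 22 weeks.
With Z inserted, Randomize now waits for max(Protocol, Z).
New critical path: Protocol→Drug→Baseline→Enroll→Monitor = 6+2+1+7+6 = 22 ⇒ 22 weeks.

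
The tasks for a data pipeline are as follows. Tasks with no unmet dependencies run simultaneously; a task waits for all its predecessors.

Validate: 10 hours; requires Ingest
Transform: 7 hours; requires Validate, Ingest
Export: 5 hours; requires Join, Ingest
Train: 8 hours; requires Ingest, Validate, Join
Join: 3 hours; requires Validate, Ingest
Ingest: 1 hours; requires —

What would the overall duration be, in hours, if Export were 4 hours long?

22

Actual critical path: Ingest→Validate→Join→Train = 1+10+3+8 = 22 ⇒ 22 hours.
Export has 3 hours of float (longest path through it is 19).
No other chain overtakes it, so the finish is 22 hours.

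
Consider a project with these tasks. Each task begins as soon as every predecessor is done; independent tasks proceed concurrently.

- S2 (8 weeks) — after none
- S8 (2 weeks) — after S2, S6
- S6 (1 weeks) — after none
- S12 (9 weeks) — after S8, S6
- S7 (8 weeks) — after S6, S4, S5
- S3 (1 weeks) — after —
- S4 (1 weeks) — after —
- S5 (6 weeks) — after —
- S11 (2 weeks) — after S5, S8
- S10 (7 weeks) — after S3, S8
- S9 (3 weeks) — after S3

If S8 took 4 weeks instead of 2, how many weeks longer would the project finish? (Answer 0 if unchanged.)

Critical path before the change: S2→S8→S12 = 8+2+9 = 19 giving 19 weeks.
Since S8 is critical, the +2 change carries straight to that chain (now 21 weeks).
The critical path is still S2→S8→S12; finish is now 21 weeks.
Change in finish: 21 − 19 = +2 weeks.

2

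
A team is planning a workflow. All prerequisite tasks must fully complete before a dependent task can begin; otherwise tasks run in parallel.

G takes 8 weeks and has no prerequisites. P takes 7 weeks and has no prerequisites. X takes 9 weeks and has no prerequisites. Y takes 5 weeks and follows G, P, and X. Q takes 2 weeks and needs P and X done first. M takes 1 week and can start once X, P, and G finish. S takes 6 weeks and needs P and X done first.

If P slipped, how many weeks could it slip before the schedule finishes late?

2

Critical path: X→S = 9+6 = 15, so the finish is 15 weeks.
The longest chain containing P totals 13 weeks.
Slack of P = 2 − 0 = 2 weeks.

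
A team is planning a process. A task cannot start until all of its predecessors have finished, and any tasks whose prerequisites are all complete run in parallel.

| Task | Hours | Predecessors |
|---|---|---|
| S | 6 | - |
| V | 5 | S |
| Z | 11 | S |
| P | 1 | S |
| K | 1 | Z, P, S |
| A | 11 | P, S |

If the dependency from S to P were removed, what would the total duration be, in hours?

18

Original critical path: S→Z→K = 6+11+1 = 18 ⇒ 18 hours.
Without S→P, P's earliest start moves from 6 to 0.
New critical path: S→Z→K = 6+11+1 = 18 ⇒ 18 hours.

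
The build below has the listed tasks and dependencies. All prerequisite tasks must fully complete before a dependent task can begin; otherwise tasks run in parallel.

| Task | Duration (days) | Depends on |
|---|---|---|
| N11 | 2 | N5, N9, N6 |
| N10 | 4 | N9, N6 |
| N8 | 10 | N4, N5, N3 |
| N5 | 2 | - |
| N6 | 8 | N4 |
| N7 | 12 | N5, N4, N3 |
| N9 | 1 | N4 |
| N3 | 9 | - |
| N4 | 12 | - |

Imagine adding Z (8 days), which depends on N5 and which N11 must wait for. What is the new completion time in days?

24

Originally the project takes 24 days.
With Z inserted, N11 now waits for max(N5, N9, N6, Z).
New critical path: N4→N6→N10 = 12+8+4 = 24 ⇒ 24 days.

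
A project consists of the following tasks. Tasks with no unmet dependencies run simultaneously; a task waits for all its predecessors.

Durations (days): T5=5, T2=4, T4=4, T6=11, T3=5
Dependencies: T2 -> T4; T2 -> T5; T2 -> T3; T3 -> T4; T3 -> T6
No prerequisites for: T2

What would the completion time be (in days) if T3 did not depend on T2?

With the dependency in place, T2→T3→T6 = 4+5+11 = 20 sets the finish at 20 days.
Without T2→T3, T3's earliest start moves from 4 to 0.
New critical path: T3→T6 = 5+11 = 16 ⇒ 16 days.

16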